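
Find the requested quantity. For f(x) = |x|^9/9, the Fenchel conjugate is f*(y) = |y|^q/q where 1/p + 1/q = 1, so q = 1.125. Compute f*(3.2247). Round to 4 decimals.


The conjugate exponent q satisfies 1/p + 1/q = 1.
p = 9, so q = 9/(9 - 1) = 1.125
|y|^q = 3.2247^1.125 = 3.7329
f*(3.2247) = 3.7329 / 1.125 = 3.3182


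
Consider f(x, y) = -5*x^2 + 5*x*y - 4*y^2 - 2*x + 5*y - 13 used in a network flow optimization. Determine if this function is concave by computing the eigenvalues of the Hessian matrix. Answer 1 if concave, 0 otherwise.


The Hessian of f(x,y) = -5*x^2 + 5*x*y - 4*y^2 - 2*x + 5*y - 13 is:
H = [[-10, 5], [5, -8]]
Trace = -10 - 8 = -18
Determinant = -10*-8 - (5)^2 = 55
Discriminant = (-18)^2 - 4*55 = 104.0
Eigenvalues: lambda_1 = -14.099, lambda_2 = -3.901
The function is concave.

1


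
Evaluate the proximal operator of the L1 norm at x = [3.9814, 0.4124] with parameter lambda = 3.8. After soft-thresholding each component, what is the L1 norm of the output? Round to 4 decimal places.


Soft-thresholding with lambda = 3.8:
prox(3.9814) = sign(3.9814)*max(|3.9814| - 3.8, 0) = 0.1814
prox(0.4124) = sign(0.4124)*max(|0.4124| - 3.8, 0) = 0.0
prox(x) = [0.1814, 0.0]
||prox(x)||_1 = 0.1814 + 0.0 = 0.1814


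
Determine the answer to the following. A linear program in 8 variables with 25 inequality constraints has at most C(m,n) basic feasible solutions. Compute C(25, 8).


Each vertex corresponds to some choice of n active constraints out of m, so the number of vertices is at most C(m, n) = m! / (n!(m-n)!).
m = 25, n = 8
Numerator: 25 * 24 * 23 * 22 * 21 * 20 * 19 * 18
Denominator: 8! = 40320
C(25, 8) = 1081575


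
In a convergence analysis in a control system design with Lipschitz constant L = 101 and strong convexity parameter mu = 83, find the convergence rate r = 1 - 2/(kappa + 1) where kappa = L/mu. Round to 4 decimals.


Step 1: Compute the condition number.
kappa = L/mu = 101/83 = 1.2169
Step 2: Compute the convergence rate.
r = 1 - 2/(kappa + 1) = 1 - 2*mu/(L + mu) = (L - mu)/(L + mu) = 18/184 = 0.0978


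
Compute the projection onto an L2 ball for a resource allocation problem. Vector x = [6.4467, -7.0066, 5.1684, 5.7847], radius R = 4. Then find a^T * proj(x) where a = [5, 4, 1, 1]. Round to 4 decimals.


Step 1: Compute ||x|| (intermediates to 6 decimals).
||x|| = sqrt(6.4467^2 + (-7.0066)^2 + 5.1684^2 + 5.7847^2) = 12.281185
Step 2: Project.
Since ||x|| > R, scale = R/||x|| = 4/12.281185 = 0.325701, proj(x) = scale * x
proj(x) = [2.099697, -2.282057, 1.683353, 1.884083]
Step 3: Dot product.
a^T * proj(x) = 5*2.099697 + 4*(-2.282057) + 1*1.683353 + 1*1.884083 = 4.9377


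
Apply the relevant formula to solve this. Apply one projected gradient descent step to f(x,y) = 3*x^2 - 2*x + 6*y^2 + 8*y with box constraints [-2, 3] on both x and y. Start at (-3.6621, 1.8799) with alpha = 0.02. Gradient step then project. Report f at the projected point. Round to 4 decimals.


Step 1: Compute gradient at (-3.6621, 1.8799).
grad_x = 2*3*-3.6621 - 2 = -23.9726
grad_y = 2*6*1.8799 + 8 = 30.5588
Step 2: Gradient step.
x_raw = -3.6621 - 0.02*-23.9726 = -3.1826
y_raw = 1.8799 - 0.02*30.5588 = 1.2687
Step 3: Project onto [-2, 3].
x_proj = clip(-3.1826) = -2.0
y_proj = clip(1.2687) = 1.2687
Step 4: Evaluate f.
f(-2.0, 1.2687) = 35.8078


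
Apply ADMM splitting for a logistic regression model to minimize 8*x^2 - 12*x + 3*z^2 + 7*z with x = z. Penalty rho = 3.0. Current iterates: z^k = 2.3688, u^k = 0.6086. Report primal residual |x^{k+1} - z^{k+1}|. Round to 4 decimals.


ADMM iteration with rho = 3.0, z^k = 2.3688, u^k = 0.6086
Step 1: x-update.
Minimize 8*x^2 - 12*x + (3.0/2)*(x - 2.3688 + 0.6086)^2
FOC: (2*8 + 3.0)*x = 12 + 3.0*(2.3688 - 0.6086)
x^{k+1} = 0.9095
Step 2: z-update.
Minimize 3*z^2 + 7*z + (3.0/2)*(0.9095 - z + 0.6086)^2
FOC: (2*3 + 3.0)*z = -7 + 3.0*(0.9095 + 0.6086)
z^{k+1} = -0.2717
Step 3: u-update.
u^{k+1} = 0.6086 + 0.9095 + 0.2717 = 1.7898
Step 4: Primal residual = |0.9095 + 0.2717| = 1.1812


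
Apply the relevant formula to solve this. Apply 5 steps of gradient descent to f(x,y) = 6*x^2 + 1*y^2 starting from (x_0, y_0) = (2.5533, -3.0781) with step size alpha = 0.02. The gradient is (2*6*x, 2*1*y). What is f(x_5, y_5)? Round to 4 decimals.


Gradient descent on f(x,y) = 6*x^2 + 1*y^2.
Starting point: (2.5533, -3.0781), alpha = 0.02
Step 1: grad_x = 2*6*2.5533 = 30.6396, grad_y = 2*1*-3.0781 = -6.1562
  x_1 = 2.5533 - 0.02*30.6396 = 1.9405
  y_1 = -3.0781 - 0.02*-6.1562 = -2.955
Step 2: grad_x = 2*6*1.9405 = 23.2861, grad_y = 2*1*-2.955 = -5.91
  x_2 = 1.9405 - 0.02*23.2861 = 1.4748
  y_2 = -2.955 - 0.02*-5.91 = -2.8368
Step 3: grad_x = 2*6*1.4748 = 17.6974, grad_y = 2*1*-2.8368 = -5.6736
  x_3 = 1.4748 - 0.02*17.6974 = 1.1208
  y_3 = -2.8368 - 0.02*-5.6736 = -2.7233
Step 4: grad_x = 2*6*1.1208 = 13.45, grad_y = 2*1*-2.7233 = -5.4466
  x_4 = 1.1208 - 0.02*13.45 = 0.8518
  y_4 = -2.7233 - 0.02*-5.4466 = -2.6144
Step 5: grad_x = 2*6*0.8518 = 10.222, grad_y = 2*1*-2.6144 = -5.2287
  x_5 = 0.8518 - 0.02*10.222 = 0.6474
  y_5 = -2.6144 - 0.02*-5.2287 = -2.5098
f(0.6474, -2.5098) = 6*0.6474^2 + 1*(-2.5098)^2 = 8.8138


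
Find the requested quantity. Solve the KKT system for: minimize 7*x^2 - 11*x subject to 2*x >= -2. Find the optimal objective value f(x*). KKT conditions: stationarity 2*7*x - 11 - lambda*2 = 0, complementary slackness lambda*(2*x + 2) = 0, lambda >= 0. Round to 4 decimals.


Step 1: Try lambda = 0 (constraint inactive).
Stationarity: 2*7*x - 11 = 0
x* = 11/(2*7) = 11/14 = 0.7857 (rounded; the exact value 11/14 is used below)
Check constraint: 2*0.7857 = 1.5714 >= -2 -- satisfied.
Step 2: Compute optimal value.
f(x*) = 7*(11/14)^2 - 11*(11/14) = -4.3214


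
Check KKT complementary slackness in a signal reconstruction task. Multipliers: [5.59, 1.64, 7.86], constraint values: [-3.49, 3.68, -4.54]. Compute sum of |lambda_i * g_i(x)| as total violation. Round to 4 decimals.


KKT complementary slackness check:
lambda_1 * g_1 = 5.59 * -3.49 = -19.5091
lambda_2 * g_2 = 1.64 * 3.68 = 6.0352
lambda_3 * g_3 = 7.86 * -4.54 = -35.6844
Total violation = 19.5091 + 6.0352 + 35.6844 = 61.2287


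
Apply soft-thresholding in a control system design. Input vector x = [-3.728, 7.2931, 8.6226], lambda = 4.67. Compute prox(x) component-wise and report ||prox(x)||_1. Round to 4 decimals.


Soft-thresholding with lambda = 4.67:
prox(-3.728) = sign(-3.728)*max(|-3.728| - 4.67, 0) = 0.0
prox(7.2931) = sign(7.2931)*max(|7.2931| - 4.67, 0) = 2.6231
prox(8.6226) = sign(8.6226)*max(|8.6226| - 4.67, 0) = 3.9526
prox(x) = [0.0, 2.6231, 3.9526]
||prox(x)||_1 = 0.0 + 2.6231 + 3.9526 = 6.5757


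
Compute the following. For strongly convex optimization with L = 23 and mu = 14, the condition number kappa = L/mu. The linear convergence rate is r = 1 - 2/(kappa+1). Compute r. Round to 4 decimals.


Step 1: Compute the condition number.
kappa = L/mu = 23/14 = 1.6429
Step 2: Compute the convergence rate.
r = 1 - 2/(kappa + 1) = 1 - 2*mu/(L + mu) = (L - mu)/(L + mu) = 9/37 = 0.2432


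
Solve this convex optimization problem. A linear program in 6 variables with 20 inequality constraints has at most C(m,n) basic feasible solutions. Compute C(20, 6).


Each vertex corresponds to some choice of n active constraints out of m, so the number of vertices is at most C(m, n) = m! / (n!(m-n)!).
m = 20, n = 6
Numerator: 20 * 19 * 18 * 17 * 16 * 15
Denominator: 6! = 720
C(20, 6) = 38760


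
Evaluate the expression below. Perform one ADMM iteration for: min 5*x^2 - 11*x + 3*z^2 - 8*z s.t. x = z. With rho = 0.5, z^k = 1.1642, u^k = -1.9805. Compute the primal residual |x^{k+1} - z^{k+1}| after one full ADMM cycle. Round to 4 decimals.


ADMM iteration with rho = 0.5, z^k = 1.1642, u^k = -1.9805
Step 1: x-update.
Minimize 5*x^2 - 11*x + (0.5/2)*(x - 1.1642 - 1.9805)^2
FOC: (2*5 + 0.5)*x = 11 + 0.5*(1.1642 + 1.9805)
x^{k+1} = 1.1974
Step 2: z-update.
Minimize 3*z^2 - 8*z + (0.5/2)*(1.1974 - z - 1.9805)^2
FOC: (2*3 + 0.5)*z = 8 + 0.5*(1.1974 - 1.9805)
z^{k+1} = 1.1705
Step 3: u-update.
u^{k+1} = -1.9805 + 1.1974 - 1.1705 = -1.9537
Step 4: Primal residual = |1.1974 - 1.1705| = 0.0268


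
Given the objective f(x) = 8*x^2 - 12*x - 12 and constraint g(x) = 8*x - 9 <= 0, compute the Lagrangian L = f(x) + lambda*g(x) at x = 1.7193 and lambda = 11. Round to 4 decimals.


Step 1: Evaluate f(x).
f(1.7193) = 8*1.7193^2 - 12*1.7193 - 12 = -8.9837
Step 2: Evaluate g(x).
g(1.7193) = 8*1.7193 - 9 = 4.7544
Step 3: Compute Lagrangian.
L = -8.9837 + 11*4.7544 = 43.3147


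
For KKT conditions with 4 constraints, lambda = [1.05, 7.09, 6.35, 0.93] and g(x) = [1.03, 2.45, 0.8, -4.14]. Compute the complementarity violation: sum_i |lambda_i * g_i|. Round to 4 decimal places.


KKT complementary slackness check:
lambda_1 * g_1 = 1.05 * 1.03 = 1.0815
lambda_2 * g_2 = 7.09 * 2.45 = 17.3705
lambda_3 * g_3 = 6.35 * 0.8 = 5.08
lambda_4 * g_4 = 0.93 * -4.14 = -3.8502
Total violation = 1.0815 + 17.3705 + 5.08 + 3.8502 = 27.3822


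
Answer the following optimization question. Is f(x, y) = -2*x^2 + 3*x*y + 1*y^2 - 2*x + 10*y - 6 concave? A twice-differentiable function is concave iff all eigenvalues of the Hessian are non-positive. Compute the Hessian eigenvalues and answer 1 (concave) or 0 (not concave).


The Hessian of f(x,y) = -2*x^2 + 3*x*y + 1*y^2 - 2*x + 10*y - 6 is:
H = [[-4, 3], [3, 2]]
Trace = -4 + 2 = -2
Determinant = -4*2 - (3)^2 = -17
Discriminant = (-2)^2 - 4*-17 = 72.0
Eigenvalues: lambda_1 = -5.2426, lambda_2 = 3.2426
The function is not concave.

0


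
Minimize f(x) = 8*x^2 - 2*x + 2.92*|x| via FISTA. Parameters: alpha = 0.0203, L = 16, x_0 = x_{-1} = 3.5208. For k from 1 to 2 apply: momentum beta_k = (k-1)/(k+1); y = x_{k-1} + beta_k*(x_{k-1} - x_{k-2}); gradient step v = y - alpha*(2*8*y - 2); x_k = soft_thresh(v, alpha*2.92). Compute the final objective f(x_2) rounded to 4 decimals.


FISTA on f(x) = 8*x^2 - 2*x + 2.92*|x|
L = 16, alpha = 0.0203
Iteration 1: beta = 0.0, y = 3.5208 + 0.0*(3.5208 - 3.5208) = 3.5208
  grad(y) = 54.3328, v = y - alpha*grad = 2.4178
  prox(v) = soft_thresh(2.4178, 0.0593) = 2.3586
Iteration 2: beta = 0.3333, y = 2.3586 + 0.3333*(2.3586 - 3.5208) = 1.9712
  grad(y) = 29.5385, v = y - alpha*grad = 1.3715
  prox(v) = soft_thresh(1.3715, 0.0593) = 1.3122
f(x_2) = 8*1.3122^2 - 2*1.3122 + 2.92*|1.3122| = 14.9833


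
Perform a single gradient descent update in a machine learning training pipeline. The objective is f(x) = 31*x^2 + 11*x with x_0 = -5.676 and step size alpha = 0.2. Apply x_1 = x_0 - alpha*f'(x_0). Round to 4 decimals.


We compute the gradient at x_0 and apply the update.
f'(x) = 62*x + 11
f'(-5.676) = 62*-5.676 + 11 = -340.912
x_1 = -5.676 - 0.2*-340.912 = 62.5064


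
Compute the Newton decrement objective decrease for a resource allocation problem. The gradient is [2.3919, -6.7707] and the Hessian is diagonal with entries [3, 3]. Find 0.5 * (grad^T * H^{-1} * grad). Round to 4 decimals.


Step 1: H is diagonal, so H^(-1) * g = [0.7973, -2.2569].
Step 2: g^T H^(-1) g = sum_i g_i^2 / H_ii
  = (2.3919)^2/3 + (-6.7707)^2/3
  = 1.9071 + 15.2808 = 17.1879
Step 3: Objective decrease = 0.5 * g^T H^(-1) g = 8.5939


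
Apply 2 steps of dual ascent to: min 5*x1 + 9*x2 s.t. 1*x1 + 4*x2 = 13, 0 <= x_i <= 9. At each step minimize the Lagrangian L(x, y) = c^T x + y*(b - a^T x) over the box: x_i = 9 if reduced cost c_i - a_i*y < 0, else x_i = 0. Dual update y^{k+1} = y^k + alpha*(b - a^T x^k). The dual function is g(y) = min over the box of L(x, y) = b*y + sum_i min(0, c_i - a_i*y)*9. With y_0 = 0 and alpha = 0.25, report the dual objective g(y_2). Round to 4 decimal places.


Dual ascent for LP: min 5*x1 + 9*x2, 1*x1 + 4*x2 = 13, 0 <= x_i <= 9
Step 1: y^k = 0.0, reduced costs: (5.0, 9.0)
  x^k = (0.0, 0.0), subgradient = b - a^T x = 13.0
  y^{k+1} = 0.0 + 0.25*13.0 = 3.25
Step 2: y^k = 3.25, reduced costs: (1.75, -4.0)
  x^k = (0.0, 9.0), subgradient = b - a^T x = -23.0
  y^{k+1} = 3.25 + 0.25*-23.0 = -2.5
Dual objective at y_2 = -2.5: reduced costs (7.5, 19.0), box minimizer x = (0.0, 0.0)
g(y_2) = b*y + (c1 - a1*y)*x1 + (c2 - a2*y)*x2 = 13*(-2.5) + 7.5*0.0 + 19.0*0.0 = -32.5 + 0.0 + 0.0 = -32.5


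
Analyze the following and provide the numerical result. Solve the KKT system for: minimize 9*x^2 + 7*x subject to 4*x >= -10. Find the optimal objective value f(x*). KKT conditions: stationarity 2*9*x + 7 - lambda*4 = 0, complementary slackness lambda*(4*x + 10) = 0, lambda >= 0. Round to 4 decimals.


Step 1: Try lambda = 0 (constraint inactive).
Stationarity: 2*9*x + 7 = 0
x* = -7/(2*9) = -7/18 = -0.3889 (rounded; the exact value -7/18 is used below)
Check constraint: 4*-0.3889 = -1.5556 >= -10 -- satisfied.
Step 2: Compute optimal value.
f(x*) = 9*(-7/18)^2 + 7*(-7/18) = -1.3611


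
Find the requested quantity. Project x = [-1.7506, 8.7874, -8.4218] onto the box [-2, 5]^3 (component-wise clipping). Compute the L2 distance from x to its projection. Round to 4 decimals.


Project each component onto [-2, 5].
clip(-1.7506) = -1.7506, clip(8.7874) = 5.0, clip(-8.4218) = -2.0
Projection = [-1.7506, 5.0, -2.0]
Squared diffs: [0.0, 14.3444, 41.2395]
Distance = sqrt(55.5839) = 7.4555


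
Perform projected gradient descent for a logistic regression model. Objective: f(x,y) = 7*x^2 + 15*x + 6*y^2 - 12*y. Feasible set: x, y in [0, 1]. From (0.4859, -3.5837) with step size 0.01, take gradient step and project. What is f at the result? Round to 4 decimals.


Step 1: Compute gradient at (0.4859, -3.5837).
grad_x = 2*7*0.4859 + 15 = 21.8026
grad_y = 2*6*-3.5837 - 12 = -55.0044
Step 2: Gradient step.
x_raw = 0.4859 - 0.01*21.8026 = 0.2679
y_raw = -3.5837 - 0.01*-55.0044 = -3.0337
Step 3: Project onto [0, 1].
x_proj = clip(0.2679) = 0.2679
y_proj = clip(-3.0337) = 0.0
Step 4: Evaluate f.
f(0.2679, 0.0) = 4.5204


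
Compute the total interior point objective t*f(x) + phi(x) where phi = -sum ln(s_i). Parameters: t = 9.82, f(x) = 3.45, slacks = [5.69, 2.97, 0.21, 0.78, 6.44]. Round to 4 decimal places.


Step 1: Compute log-barrier.
ln values: [1.7387, 1.0886, -1.5606, -0.2485, 1.8625]
phi = -(1.7387 + 1.0886 - 1.5606 - 0.2485 + 1.8625) = -2.8807
Step 2: Compute augmented objective.
t*f(x) = 9.82*3.45 = 33.879
Total = 33.879 - 2.8807 = 30.9983


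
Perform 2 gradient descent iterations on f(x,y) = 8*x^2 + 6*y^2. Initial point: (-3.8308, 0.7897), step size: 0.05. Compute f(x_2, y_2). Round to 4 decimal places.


Gradient descent on f(x,y) = 8*x^2 + 6*y^2.
Starting point: (-3.8308, 0.7897), alpha = 0.05
Step 1: grad_x = 2*8*-3.8308 = -61.2928, grad_y = 2*6*0.7897 = 9.4764
  x_1 = -3.8308 - 0.05*-61.2928 = -0.7662
  y_1 = 0.7897 - 0.05*9.4764 = 0.3159
Step 2: grad_x = 2*8*-0.7662 = -12.2586, grad_y = 2*6*0.3159 = 3.7906
  x_2 = -0.7662 - 0.05*-12.2586 = -0.1532
  y_2 = 0.3159 - 0.05*3.7906 = 0.1264
f(-0.1532, 0.1264) = 8*(-0.1532)^2 + 6*0.1264^2 = 0.2836


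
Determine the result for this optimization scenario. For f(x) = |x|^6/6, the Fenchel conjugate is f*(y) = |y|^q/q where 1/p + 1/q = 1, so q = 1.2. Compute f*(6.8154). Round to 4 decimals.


The conjugate exponent q satisfies 1/p + 1/q = 1.
p = 6, so q = 6/(6 - 1) = 1.2
|y|^q = 6.8154^1.2 = 10.0044
f*(6.8154) = 10.0044 / 1.2 = 8.337


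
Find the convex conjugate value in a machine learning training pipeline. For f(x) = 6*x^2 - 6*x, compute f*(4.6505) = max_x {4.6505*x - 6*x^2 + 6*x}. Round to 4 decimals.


f*(y) = sup_x {y*x - a*x^2 - b*x} = sup_x {(y-b)*x - a*x^2}
FOC: (y - b) - 2a*x = 0 => x* = (y - b)/(2a)
x* = (4.6505 + 6)/(2*6) = 0.8875
f*(4.6505) = (y-b)^2/(4a) = (4.6505 + 6)^2/(4*6)
= 113.4332/24 = 4.7264


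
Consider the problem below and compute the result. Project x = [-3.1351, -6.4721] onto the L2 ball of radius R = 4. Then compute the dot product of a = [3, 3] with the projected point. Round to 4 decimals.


Step 1: Compute ||x|| (intermediates to 6 decimals).
||x|| = sqrt((-3.1351)^2 + (-6.4721)^2) = 7.191448
Step 2: Project.
Since ||x|| > R, scale = R/||x|| = 4/7.191448 = 0.556216, proj(x) = scale * x
proj(x) = [-1.743793, -3.599886]
Step 3: Dot product.
a^T * proj(x) = 3*(-1.743793) + 3*(-3.599886) = -16.031


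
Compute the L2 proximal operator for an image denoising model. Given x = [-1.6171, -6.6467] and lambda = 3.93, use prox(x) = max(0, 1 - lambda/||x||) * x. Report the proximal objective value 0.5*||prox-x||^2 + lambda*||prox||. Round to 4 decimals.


Step 1: Compute ||x||.
||x|| = 6.8406
Step 2: Compute scaling factor.
scale = max(0, 1 - 3.93/6.8406) = 0.4255
Step 3: prox(x) = [-0.6881, -2.8281]
||prox(x)|| = 2.9106
Step 4: Proximal objective.
0.5*||prox-x||^2 = 7.7225
lambda*||prox|| = 11.4387
Total = 19.1611


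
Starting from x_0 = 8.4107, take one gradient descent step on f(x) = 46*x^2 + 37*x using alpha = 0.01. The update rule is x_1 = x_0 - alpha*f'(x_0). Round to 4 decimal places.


We compute the gradient at x_0 and apply the update.
f'(x) = 92*x + 37
f'(8.4107) = 92*8.4107 + 37 = 810.7844
x_1 = 8.4107 - 0.01*810.7844 = 0.3029


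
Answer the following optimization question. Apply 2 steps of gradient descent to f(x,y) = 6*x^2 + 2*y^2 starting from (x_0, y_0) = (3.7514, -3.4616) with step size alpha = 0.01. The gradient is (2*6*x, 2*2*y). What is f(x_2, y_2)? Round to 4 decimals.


Gradient descent on f(x,y) = 6*x^2 + 2*y^2.
Starting point: (3.7514, -3.4616), alpha = 0.01
Step 1: grad_x = 2*6*3.7514 = 45.0168, grad_y = 2*2*-3.4616 = -13.8464
  x_1 = 3.7514 - 0.01*45.0168 = 3.3012
  y_1 = -3.4616 - 0.01*-13.8464 = -3.3231
Step 2: grad_x = 2*6*3.3012 = 39.6148, grad_y = 2*2*-3.3231 = -13.2925
  x_2 = 3.3012 - 0.01*39.6148 = 2.9051
  y_2 = -3.3231 - 0.01*-13.2925 = -3.1902
f(2.9051, -3.1902) = 6*2.9051^2 + 2*(-3.1902)^2 = 70.992


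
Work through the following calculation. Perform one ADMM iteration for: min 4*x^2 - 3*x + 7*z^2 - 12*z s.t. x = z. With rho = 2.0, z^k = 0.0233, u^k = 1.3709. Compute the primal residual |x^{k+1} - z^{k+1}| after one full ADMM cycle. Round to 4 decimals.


ADMM iteration with rho = 2.0, z^k = 0.0233, u^k = 1.3709
Step 1: x-update.
Minimize 4*x^2 - 3*x + (2.0/2)*(x - 0.0233 + 1.3709)^2
FOC: (2*4 + 2.0)*x = 3 + 2.0*(0.0233 - 1.3709)
x^{k+1} = 0.0305
Step 2: z-update.
Minimize 7*z^2 - 12*z + (2.0/2)*(0.0305 - z + 1.3709)^2
FOC: (2*7 + 2.0)*z = 12 + 2.0*(0.0305 + 1.3709)
z^{k+1} = 0.9252
Step 3: u-update.
u^{k+1} = 1.3709 + 0.0305 - 0.9252 = 0.4762
Step 4: Primal residual = |0.0305 - 0.9252| = 0.8947


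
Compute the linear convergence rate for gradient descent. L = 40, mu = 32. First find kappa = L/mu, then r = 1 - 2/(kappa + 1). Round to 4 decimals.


Step 1: Compute the condition number.
kappa = L/mu = 40/32 = 1.25
Step 2: Compute the convergence rate.
r = 1 - 2/(kappa + 1) = 1 - 2*mu/(L + mu) = (L - mu)/(L + mu) = 8/72 = 0.1111


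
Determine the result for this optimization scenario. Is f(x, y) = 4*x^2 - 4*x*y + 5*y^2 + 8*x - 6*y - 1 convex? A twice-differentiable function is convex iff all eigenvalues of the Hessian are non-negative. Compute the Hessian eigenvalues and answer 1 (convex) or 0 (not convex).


The Hessian of f(x,y) = 4*x^2 - 4*x*y + 5*y^2 + 8*x - 6*y - 1 is:
H = [[8, -4], [-4, 10]]
Trace = 8 + 10 = 18
Determinant = 8*10 - (-4)^2 = 64
Discriminant = (18)^2 - 4*64 = 68.0
Eigenvalues: lambda_1 = 4.8769, lambda_2 = 13.1231
The function is convex.

1


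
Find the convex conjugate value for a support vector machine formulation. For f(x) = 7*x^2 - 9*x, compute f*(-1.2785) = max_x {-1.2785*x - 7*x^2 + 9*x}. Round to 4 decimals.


f*(y) = sup_x {y*x - a*x^2 - b*x} = sup_x {(y-b)*x - a*x^2}
FOC: (y - b) - 2a*x = 0 => x* = (y - b)/(2a)
x* = (-1.2785 + 9)/(2*7) = 0.5515
f*(-1.2785) = (y-b)^2/(4a) = (-1.2785 + 9)^2/(4*7)
= 59.6216/28 = 2.1293


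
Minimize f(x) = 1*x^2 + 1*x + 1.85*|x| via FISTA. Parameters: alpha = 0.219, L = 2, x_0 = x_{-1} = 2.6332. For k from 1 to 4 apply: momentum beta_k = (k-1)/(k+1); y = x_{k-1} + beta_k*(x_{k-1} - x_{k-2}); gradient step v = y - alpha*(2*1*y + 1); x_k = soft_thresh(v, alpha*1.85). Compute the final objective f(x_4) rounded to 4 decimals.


FISTA on f(x) = 1*x^2 + 1*x + 1.85*|x|
L = 2, alpha = 0.219
Iteration 1: beta = 0.0, y = 2.6332 + 0.0*(2.6332 - 2.6332) = 2.6332
  grad(y) = 6.2664, v = y - alpha*grad = 1.2609
  prox(v) = soft_thresh(1.2609, 0.4052) = 0.8557
Iteration 2: beta = 0.3333, y = 0.8557 + 0.3333*(0.8557 - 2.6332) = 0.2632
  grad(y) = 1.5264, v = y - alpha*grad = -0.0711
  prox(v) = soft_thresh(-0.0711, 0.4052) = 0.0
Iteration 3: beta = 0.5, y = 0.0 + 0.5*(0.0 - 0.8557) = -0.4279
  grad(y) = 0.1443, v = y - alpha*grad = -0.4595
  prox(v) = soft_thresh(-0.4595, 0.4052) = -0.0543
Iteration 4: beta = 0.6, y = -0.0543 + 0.6*(-0.0543 - 0.0) = -0.0869
  grad(y) = 0.8262, v = y - alpha*grad = -0.2678
  prox(v) = soft_thresh(-0.2678, 0.4052) = 0.0
f(x_4) = 1*0.0^2 + 1*0.0 + 1.85*|0.0| = 0.0


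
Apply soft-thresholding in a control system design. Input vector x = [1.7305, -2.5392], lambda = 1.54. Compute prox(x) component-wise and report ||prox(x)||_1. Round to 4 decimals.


Soft-thresholding with lambda = 1.54:
prox(1.7305) = sign(1.7305)*max(|1.7305| - 1.54, 0) = 0.1905
prox(-2.5392) = sign(-2.5392)*max(|-2.5392| - 1.54, 0) = -0.9992
prox(x) = [0.1905, -0.9992]
||prox(x)||_1 = 0.1905 + 0.9992 = 1.1897


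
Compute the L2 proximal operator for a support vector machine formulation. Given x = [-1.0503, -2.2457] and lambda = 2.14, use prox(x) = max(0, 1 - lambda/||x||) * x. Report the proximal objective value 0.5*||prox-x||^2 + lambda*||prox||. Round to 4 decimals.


Step 1: Compute ||x||.
||x|| = 2.4792
Step 2: Compute scaling factor.
scale = max(0, 1 - 2.14/2.4792) = 0.1368
Step 3: prox(x) = [-0.1437, -0.3072]
||prox(x)|| = 0.3392
Step 4: Proximal objective.
0.5*||prox-x||^2 = 2.2898
lambda*||prox|| = 0.7259
Total = 3.0156


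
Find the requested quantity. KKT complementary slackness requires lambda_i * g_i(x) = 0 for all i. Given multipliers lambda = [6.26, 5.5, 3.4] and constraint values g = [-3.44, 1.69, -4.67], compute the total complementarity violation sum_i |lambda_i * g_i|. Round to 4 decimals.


KKT complementary slackness check:
lambda_1 * g_1 = 6.26 * -3.44 = -21.5344
lambda_2 * g_2 = 5.5 * 1.69 = 9.295
lambda_3 * g_3 = 3.4 * -4.67 = -15.878
Total violation = 21.5344 + 9.295 + 15.878 = 46.7074


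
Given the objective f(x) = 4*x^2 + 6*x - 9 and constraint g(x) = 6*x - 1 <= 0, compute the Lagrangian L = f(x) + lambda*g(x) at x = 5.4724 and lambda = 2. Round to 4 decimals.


Step 1: Evaluate f(x).
f(5.4724) = 4*5.4724^2 + 6*5.4724 - 9 = 143.623
Step 2: Evaluate g(x).
g(5.4724) = 6*5.4724 - 1 = 31.8344
Step 3: Compute Lagrangian.
L = 143.623 + 2*31.8344 = 207.2918


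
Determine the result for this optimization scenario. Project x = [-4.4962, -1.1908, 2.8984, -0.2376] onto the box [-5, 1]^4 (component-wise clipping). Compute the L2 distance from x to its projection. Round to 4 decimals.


Project each component onto [-5, 1].
clip(-4.4962) = -4.4962, clip(-1.1908) = -1.1908, clip(2.8984) = 1.0, clip(-0.2376) = -0.2376
Projection = [-4.4962, -1.1908, 1.0, -0.2376]
Squared diffs: [0.0, 0.0, 3.6039, 0.0]
Distance = sqrt(3.6039) = 1.8984


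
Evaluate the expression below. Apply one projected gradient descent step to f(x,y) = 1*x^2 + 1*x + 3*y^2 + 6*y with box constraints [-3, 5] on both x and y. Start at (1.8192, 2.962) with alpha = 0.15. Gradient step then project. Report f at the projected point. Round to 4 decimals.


Step 1: Compute gradient at (1.8192, 2.962).
grad_x = 2*1*1.8192 + 1 = 4.6384
grad_y = 2*3*2.962 + 6 = 23.772
Step 2: Gradient step.
x_raw = 1.8192 - 0.15*4.6384 = 1.1234
y_raw = 2.962 - 0.15*23.772 = -0.6038
Step 3: Project onto [-3, 5].
x_proj = clip(1.1234) = 1.1234
y_proj = clip(-0.6038) = -0.6038
Step 4: Evaluate f.
f(1.1234, -0.6038) = -0.1435


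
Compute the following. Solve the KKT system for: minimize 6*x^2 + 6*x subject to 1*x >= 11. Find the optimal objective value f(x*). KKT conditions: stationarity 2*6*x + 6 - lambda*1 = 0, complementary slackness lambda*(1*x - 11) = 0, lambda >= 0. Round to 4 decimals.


Step 1: Try lambda = 0 (constraint inactive).
x_unc = -6/(2*6) = -0.5
Check: 1*-0.5 = -0.5 < 11 -- violated!
Step 2: Constraint must be active: 1*x = 11
x* = 11/1 = 11.0
lambda = (2*6*11.0 + 6)/1 = 138.0
Step 3: Compute optimal value.
f(x*) = 6*11.0^2 + 6*11.0 = 792.0


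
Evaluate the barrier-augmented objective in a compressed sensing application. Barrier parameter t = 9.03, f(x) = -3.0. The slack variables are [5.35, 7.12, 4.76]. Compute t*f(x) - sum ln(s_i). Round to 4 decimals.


Step 1: Compute log-barrier.
ln values: [1.6771, 1.9629, 1.5602]
phi = -(1.6771 + 1.9629 + 1.5602) = -5.2003
Step 2: Compute augmented objective.
t*f(x) = 9.03*-3.0 = -27.09
Total = -27.09 - 5.2003 = -32.2903


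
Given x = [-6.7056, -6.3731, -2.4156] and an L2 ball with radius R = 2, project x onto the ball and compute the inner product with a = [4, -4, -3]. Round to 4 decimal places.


Step 1: Compute ||x|| (intermediates to 6 decimals).
||x|| = sqrt((-6.7056)^2 + (-6.3731)^2 + (-2.4156)^2) = 9.561203
Step 2: Project.
Since ||x|| > R, scale = R/||x|| = 2/9.561203 = 0.209179, proj(x) = scale * x
proj(x) = [-1.402671, -1.333119, -0.505293]
Step 3: Dot product.
a^T * proj(x) = 4*(-1.402671) - 4*(-1.333119) - 3*(-0.505293) = 1.2377


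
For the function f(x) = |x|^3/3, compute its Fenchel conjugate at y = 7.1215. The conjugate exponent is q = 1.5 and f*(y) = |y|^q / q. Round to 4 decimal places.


The conjugate exponent q satisfies 1/p + 1/q = 1.
p = 3, so q = 3/(3 - 1) = 1.5
|y|^q = 7.1215^1.5 = 19.0045
f*(7.1215) = 19.0045 / 1.5 = 12.6697


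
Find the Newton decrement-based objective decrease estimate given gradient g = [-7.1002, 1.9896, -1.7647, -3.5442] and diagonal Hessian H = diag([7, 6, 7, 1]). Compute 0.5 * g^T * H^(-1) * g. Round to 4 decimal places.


Step 1: H is diagonal, so H^(-1) * g = [-1.0143, 0.3316, -0.2521, -3.5442].
Step 2: g^T H^(-1) g = sum_i g_i^2 / H_ii
  = (-7.1002)^2/7 + (1.9896)^2/6 + (-1.7647)^2/7 + (-3.5442)^2/1
  = 7.2018 + 0.6598 + 0.4449 + 12.5614 = 20.8678
Step 3: Objective decrease = 0.5 * g^T H^(-1) g = 10.4339


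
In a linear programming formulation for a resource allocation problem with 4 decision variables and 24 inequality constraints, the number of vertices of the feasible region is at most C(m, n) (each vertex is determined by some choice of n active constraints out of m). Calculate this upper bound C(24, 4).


Each vertex corresponds to some choice of n active constraints out of m, so the number of vertices is at most C(m, n) = m! / (n!(m-n)!).
m = 24, n = 4
Numerator: 24 * 23 * 22 * 21
Denominator: 4! = 24
C(24, 4) = 10626


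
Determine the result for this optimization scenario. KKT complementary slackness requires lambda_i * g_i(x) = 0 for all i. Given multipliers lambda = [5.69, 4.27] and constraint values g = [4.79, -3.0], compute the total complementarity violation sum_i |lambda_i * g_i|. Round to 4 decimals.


KKT complementary slackness check:
lambda_1 * g_1 = 5.69 * 4.79 = 27.2551
lambda_2 * g_2 = 4.27 * -3.0 = -12.81
Total violation = 27.2551 + 12.81 = 40.0651


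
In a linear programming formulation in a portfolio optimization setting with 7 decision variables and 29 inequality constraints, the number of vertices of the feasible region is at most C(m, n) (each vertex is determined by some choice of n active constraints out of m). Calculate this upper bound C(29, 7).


Each vertex corresponds to some choice of n active constraints out of m, so the number of vertices is at most C(m, n) = m! / (n!(m-n)!).
m = 29, n = 7
Numerator: 29 * 28 * 27 * 26 * 25 * 24 * 23
Denominator: 7! = 5040
C(29, 7) = 1560780


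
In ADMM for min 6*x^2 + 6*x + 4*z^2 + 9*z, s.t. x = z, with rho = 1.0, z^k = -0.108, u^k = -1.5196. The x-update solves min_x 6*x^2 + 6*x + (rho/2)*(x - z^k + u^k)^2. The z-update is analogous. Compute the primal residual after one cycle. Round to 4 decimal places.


ADMM iteration with rho = 1.0, z^k = -0.108, u^k = -1.5196
Step 1: x-update.
Minimize 6*x^2 + 6*x + (1.0/2)*(x + 0.108 - 1.5196)^2
FOC: (2*6 + 1.0)*x = -6 + 1.0*(-0.108 + 1.5196)
x^{k+1} = -0.353
Step 2: z-update.
Minimize 4*z^2 + 9*z + (1.0/2)*(-0.353 - z - 1.5196)^2
FOC: (2*4 + 1.0)*z = -9 + 1.0*(-0.353 - 1.5196)
z^{k+1} = -1.2081
Step 3: u-update.
u^{k+1} = -1.5196 - 0.353 + 1.2081 = -0.6645
Step 4: Primal residual = |-0.353 + 1.2081| = 0.8551


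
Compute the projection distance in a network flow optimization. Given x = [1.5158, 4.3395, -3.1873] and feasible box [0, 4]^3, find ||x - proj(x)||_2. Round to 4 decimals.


Project each component onto [0, 4].
clip(1.5158) = 1.5158, clip(4.3395) = 4.0, clip(-3.1873) = 0.0
Projection = [1.5158, 4.0, 0.0]
Squared diffs: [0.0, 0.1153, 10.1589]
Distance = sqrt(10.2742) = 3.2053


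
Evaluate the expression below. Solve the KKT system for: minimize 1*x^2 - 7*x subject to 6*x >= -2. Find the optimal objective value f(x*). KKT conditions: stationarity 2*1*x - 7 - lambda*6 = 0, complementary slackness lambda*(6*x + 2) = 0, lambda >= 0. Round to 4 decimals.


Step 1: Try lambda = 0 (constraint inactive).
Stationarity: 2*1*x - 7 = 0
x* = 7/(2*1) = 3.5
Check constraint: 6*3.5 = 21.0 >= -2 -- satisfied.
Step 2: Compute optimal value.
f(x*) = 1*3.5^2 - 7*3.5 = -12.25


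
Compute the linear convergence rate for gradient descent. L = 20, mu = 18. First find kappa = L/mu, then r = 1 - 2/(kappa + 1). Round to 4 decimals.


Step 1: Compute the condition number.
kappa = L/mu = 20/18 = 1.1111
Step 2: Compute the convergence rate.
r = 1 - 2/(kappa + 1) = 1 - 2*mu/(L + mu) = (L - mu)/(L + mu) = 2/38 = 0.0526


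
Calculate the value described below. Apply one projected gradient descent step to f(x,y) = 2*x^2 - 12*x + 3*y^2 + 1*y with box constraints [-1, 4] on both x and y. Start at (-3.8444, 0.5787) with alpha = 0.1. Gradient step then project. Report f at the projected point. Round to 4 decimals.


Step 1: Compute gradient at (-3.8444, 0.5787).
grad_x = 2*2*-3.8444 - 12 = -27.3776
grad_y = 2*3*0.5787 + 1 = 4.4722
Step 2: Gradient step.
x_raw = -3.8444 - 0.1*-27.3776 = -1.1066
y_raw = 0.5787 - 0.1*4.4722 = 0.1315
Step 3: Project onto [-1, 4].
x_proj = clip(-1.1066) = -1.0
y_proj = clip(0.1315) = 0.1315
Step 4: Evaluate f.
f(-1.0, 0.1315) = 14.1833


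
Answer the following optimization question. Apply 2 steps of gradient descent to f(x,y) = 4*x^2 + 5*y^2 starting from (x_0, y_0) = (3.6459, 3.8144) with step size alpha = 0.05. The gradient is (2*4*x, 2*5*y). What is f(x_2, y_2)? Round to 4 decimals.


Gradient descent on f(x,y) = 4*x^2 + 5*y^2.
Starting point: (3.6459, 3.8144), alpha = 0.05
Step 1: grad_x = 2*4*3.6459 = 29.1672, grad_y = 2*5*3.8144 = 38.144
  x_1 = 3.6459 - 0.05*29.1672 = 2.1875
  y_1 = 3.8144 - 0.05*38.144 = 1.9072
Step 2: grad_x = 2*4*2.1875 = 17.5003, grad_y = 2*5*1.9072 = 19.072
  x_2 = 2.1875 - 0.05*17.5003 = 1.3125
  y_2 = 1.9072 - 0.05*19.072 = 0.9536
f(1.3125, 0.9536) = 4*1.3125^2 + 5*0.9536^2 = 11.4376


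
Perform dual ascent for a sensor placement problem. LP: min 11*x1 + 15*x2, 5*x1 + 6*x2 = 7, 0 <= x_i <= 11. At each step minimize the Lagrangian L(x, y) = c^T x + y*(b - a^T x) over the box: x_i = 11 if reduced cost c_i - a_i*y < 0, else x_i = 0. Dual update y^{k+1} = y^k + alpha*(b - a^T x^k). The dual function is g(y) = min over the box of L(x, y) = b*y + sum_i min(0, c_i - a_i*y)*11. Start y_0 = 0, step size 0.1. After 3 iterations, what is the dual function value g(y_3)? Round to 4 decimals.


Dual ascent for LP: min 11*x1 + 15*x2, 5*x1 + 6*x2 = 7, 0 <= x_i <= 11
Step 1: y^k = 0.0, reduced costs: (11.0, 15.0)
  x^k = (0.0, 0.0), subgradient = b - a^T x = 7.0
  y^{k+1} = 0.0 + 0.1*7.0 = 0.7
Step 2: y^k = 0.7, reduced costs: (7.5, 10.8)
  x^k = (0.0, 0.0), subgradient = b - a^T x = 7.0
  y^{k+1} = 0.7 + 0.1*7.0 = 1.4
Step 3: y^k = 1.4, reduced costs: (4.0, 6.6)
  x^k = (0.0, 0.0), subgradient = b - a^T x = 7.0
  y^{k+1} = 1.4 + 0.1*7.0 = 2.1
Dual objective at y_3 = 2.1: reduced costs (0.5, 2.4), box minimizer x = (0.0, 0.0)
g(y_3) = b*y + (c1 - a1*y)*x1 + (c2 - a2*y)*x2 = 7*2.1 + 0.5*0.0 + 2.4*0.0 = 14.7 + 0.0 + 0.0 = 14.7


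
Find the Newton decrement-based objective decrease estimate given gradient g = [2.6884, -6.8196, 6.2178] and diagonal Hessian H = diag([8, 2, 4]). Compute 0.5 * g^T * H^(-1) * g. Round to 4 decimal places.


Step 1: H is diagonal, so H^(-1) * g = [0.3361, -3.4098, 1.5545].
Step 2: g^T H^(-1) g = sum_i g_i^2 / H_ii
  = (2.6884)^2/8 + (-6.8196)^2/2 + (6.2178)^2/4
  = 0.9034 + 23.2535 + 9.6653 = 33.8222
Step 3: Objective decrease = 0.5 * g^T H^(-1) g = 16.9111


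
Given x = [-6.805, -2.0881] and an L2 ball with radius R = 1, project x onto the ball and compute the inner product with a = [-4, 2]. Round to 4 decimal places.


Step 1: Compute ||x|| (intermediates to 6 decimals).
||x|| = sqrt((-6.805)^2 + (-2.0881)^2) = 7.118159
Step 2: Project.
Since ||x|| > R, scale = R/||x|| = 1/7.118159 = 0.140486, proj(x) = scale * x
proj(x) = [-0.956007, -0.293349]
Step 3: Dot product.
a^T * proj(x) = -4*(-0.956007) + 2*(-0.293349) = 3.2373


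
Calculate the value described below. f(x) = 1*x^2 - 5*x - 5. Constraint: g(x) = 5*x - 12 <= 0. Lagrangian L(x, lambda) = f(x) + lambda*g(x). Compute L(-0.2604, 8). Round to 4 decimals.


Step 1: Evaluate f(x).
f(-0.2604) = 1*(-0.2604)^2 - 5*(-0.2604) - 5 = -3.6302
Step 2: Evaluate g(x).
g(-0.2604) = 5*-0.2604 - 12 = -13.302
Step 3: Compute Lagrangian.
L = -3.6302 + 8*-13.302 = -110.0462


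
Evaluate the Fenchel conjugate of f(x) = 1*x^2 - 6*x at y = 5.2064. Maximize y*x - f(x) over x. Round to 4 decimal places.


f*(y) = sup_x {y*x - a*x^2 - b*x} = sup_x {(y-b)*x - a*x^2}
FOC: (y - b) - 2a*x = 0 => x* = (y - b)/(2a)
x* = (5.2064 + 6)/(2*1) = 5.6032
f*(5.2064) = (y-b)^2/(4a) = (5.2064 + 6)^2/(4*1)
= 125.5834/4 = 31.3959


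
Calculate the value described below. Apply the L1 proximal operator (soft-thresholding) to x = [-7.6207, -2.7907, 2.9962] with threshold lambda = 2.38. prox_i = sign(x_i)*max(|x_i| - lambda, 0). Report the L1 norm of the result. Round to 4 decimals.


Soft-thresholding with lambda = 2.38:
prox(-7.6207) = sign(-7.6207)*max(|-7.6207| - 2.38, 0) = -5.2407
prox(-2.7907) = sign(-2.7907)*max(|-2.7907| - 2.38, 0) = -0.4107
prox(2.9962) = sign(2.9962)*max(|2.9962| - 2.38, 0) = 0.6162
prox(x) = [-5.2407, -0.4107, 0.6162]
||prox(x)||_1 = 5.2407 + 0.4107 + 0.6162 = 6.2676


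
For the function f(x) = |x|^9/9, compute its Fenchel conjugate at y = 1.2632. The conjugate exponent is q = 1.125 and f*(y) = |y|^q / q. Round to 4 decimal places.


The conjugate exponent q satisfies 1/p + 1/q = 1.
p = 9, so q = 9/(9 - 1) = 1.125
|y|^q = 1.2632^1.125 = 1.3006
f*(1.2632) = 1.3006 / 1.125 = 1.1561


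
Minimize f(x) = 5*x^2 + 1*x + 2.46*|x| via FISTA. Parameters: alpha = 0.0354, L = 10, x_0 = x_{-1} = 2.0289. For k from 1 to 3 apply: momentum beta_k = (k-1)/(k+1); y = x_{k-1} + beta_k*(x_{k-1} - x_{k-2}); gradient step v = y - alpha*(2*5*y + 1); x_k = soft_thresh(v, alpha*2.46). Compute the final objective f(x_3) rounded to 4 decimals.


FISTA on f(x) = 5*x^2 + 1*x + 2.46*|x|
L = 10, alpha = 0.0354
Iteration 1: beta = 0.0, y = 2.0289 + 0.0*(2.0289 - 2.0289) = 2.0289
  grad(y) = 21.289, v = y - alpha*grad = 1.2753
  prox(v) = soft_thresh(1.2753, 0.0871) = 1.1882
Iteration 2: beta = 0.3333, y = 1.1882 + 0.3333*(1.1882 - 2.0289) = 0.9079
  grad(y) = 10.0795, v = y - alpha*grad = 0.5511
  prox(v) = soft_thresh(0.5511, 0.0871) = 0.464
Iteration 3: beta = 0.5, y = 0.464 + 0.5*(0.464 - 1.1882) = 0.102
  grad(y) = 2.0198, v = y - alpha*grad = 0.0305
  prox(v) = soft_thresh(0.0305, 0.0871) = 0.0
f(x_3) = 5*0.0^2 + 1*0.0 + 2.46*|0.0| = 0.0


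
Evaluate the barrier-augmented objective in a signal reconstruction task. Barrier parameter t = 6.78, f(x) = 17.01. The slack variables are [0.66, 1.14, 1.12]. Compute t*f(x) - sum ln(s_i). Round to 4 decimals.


Step 1: Compute log-barrier.
ln values: [-0.4155, 0.131, 0.1133]
phi = -(-0.4155 + 0.131 + 0.1133) = 0.1712
Step 2: Compute augmented objective.
t*f(x) = 6.78*17.01 = 115.3278
Total = 115.3278 + 0.1712 = 115.499


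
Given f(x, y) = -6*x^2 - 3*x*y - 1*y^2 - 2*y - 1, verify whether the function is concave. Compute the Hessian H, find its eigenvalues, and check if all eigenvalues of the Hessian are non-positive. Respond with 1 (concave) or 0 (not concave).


The Hessian of f(x,y) = -6*x^2 - 3*x*y - 1*y^2 - 2*y - 1 is:
H = [[-12, -3], [-3, -2]]
Trace = -12 - 2 = -14
Determinant = -12*-2 - (-3)^2 = 15
Discriminant = (-14)^2 - 4*15 = 136.0
Eigenvalues: lambda_1 = -12.831, lambda_2 = -1.169
The function is concave.

1


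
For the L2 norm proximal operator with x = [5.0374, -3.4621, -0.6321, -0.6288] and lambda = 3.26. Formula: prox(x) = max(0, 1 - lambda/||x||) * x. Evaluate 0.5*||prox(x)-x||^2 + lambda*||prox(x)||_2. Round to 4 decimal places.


Step 1: Compute ||x||.
||x|| = 6.1771
Step 2: Compute scaling factor.
scale = max(0, 1 - 3.26/6.1771) = 0.4722
Step 3: prox(x) = [2.3789, -1.635, -0.2985, -0.2969]
||prox(x)|| = 2.9171
Step 4: Proximal objective.
0.5*||prox-x||^2 = 5.3138
lambda*||prox|| = 9.5097
Total = 14.8235


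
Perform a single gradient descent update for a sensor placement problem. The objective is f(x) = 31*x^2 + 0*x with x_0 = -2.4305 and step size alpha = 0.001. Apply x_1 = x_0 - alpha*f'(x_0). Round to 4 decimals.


We compute the gradient at x_0 and apply the update.
f'(x) = 62*x + 0
f'(-2.4305) = 62*-2.4305 + 0 = -150.691
x_1 = -2.4305 - 0.001*-150.691 = -2.2798


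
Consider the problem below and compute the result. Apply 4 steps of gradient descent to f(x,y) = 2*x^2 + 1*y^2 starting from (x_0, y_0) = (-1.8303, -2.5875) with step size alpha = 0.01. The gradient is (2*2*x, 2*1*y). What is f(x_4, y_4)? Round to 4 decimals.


Gradient descent on f(x,y) = 2*x^2 + 1*y^2.
Starting point: (-1.8303, -2.5875), alpha = 0.01
Step 1: grad_x = 2*2*-1.8303 = -7.3212, grad_y = 2*1*-2.5875 = -5.175
  x_1 = -1.8303 - 0.01*-7.3212 = -1.7571
  y_1 = -2.5875 - 0.01*-5.175 = -2.5358
Step 2: grad_x = 2*2*-1.7571 = -7.0284, grad_y = 2*1*-2.5358 = -5.0715
  x_2 = -1.7571 - 0.01*-7.0284 = -1.6868
  y_2 = -2.5358 - 0.01*-5.0715 = -2.485
Step 3: grad_x = 2*2*-1.6868 = -6.7472, grad_y = 2*1*-2.485 = -4.9701
  x_3 = -1.6868 - 0.01*-6.7472 = -1.6193
  y_3 = -2.485 - 0.01*-4.9701 = -2.4353
Step 4: grad_x = 2*2*-1.6193 = -6.4773, grad_y = 2*1*-2.4353 = -4.8707
  x_4 = -1.6193 - 0.01*-6.4773 = -1.5546
  y_4 = -2.4353 - 0.01*-4.8707 = -2.3866
f(-1.5546, -2.3866) = 2*(-1.5546)^2 + 1*(-2.3866)^2 = 10.5293


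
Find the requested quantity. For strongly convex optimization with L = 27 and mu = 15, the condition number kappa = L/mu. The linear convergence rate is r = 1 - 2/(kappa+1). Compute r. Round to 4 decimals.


Step 1: Compute the condition number.
kappa = L/mu = 27/15 = 1.8
Step 2: Compute the convergence rate.
r = 1 - 2/(kappa + 1) = 1 - 2*mu/(L + mu) = (L - mu)/(L + mu) = 12/42 = 0.2857


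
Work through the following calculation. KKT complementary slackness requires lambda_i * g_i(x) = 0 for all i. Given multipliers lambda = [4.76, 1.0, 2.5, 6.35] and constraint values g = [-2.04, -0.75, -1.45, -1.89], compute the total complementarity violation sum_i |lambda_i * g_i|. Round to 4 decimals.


KKT complementary slackness check:
lambda_1 * g_1 = 4.76 * -2.04 = -9.7104
lambda_2 * g_2 = 1.0 * -0.75 = -0.75
lambda_3 * g_3 = 2.5 * -1.45 = -3.625
lambda_4 * g_4 = 6.35 * -1.89 = -12.0015
Total violation = 9.7104 + 0.75 + 3.625 + 12.0015 = 26.0869


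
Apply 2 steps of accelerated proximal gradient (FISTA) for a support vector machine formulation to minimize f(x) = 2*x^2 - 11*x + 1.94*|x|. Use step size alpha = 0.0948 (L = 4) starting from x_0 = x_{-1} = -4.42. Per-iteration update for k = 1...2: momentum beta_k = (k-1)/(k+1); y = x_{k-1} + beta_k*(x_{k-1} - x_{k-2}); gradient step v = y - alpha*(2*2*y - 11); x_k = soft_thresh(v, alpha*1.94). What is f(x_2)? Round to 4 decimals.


FISTA on f(x) = 2*x^2 - 11*x + 1.94*|x|
L = 4, alpha = 0.0948
Iteration 1: beta = 0.0, y = -4.42 + 0.0*(-4.42 + 4.42) = -4.42
  grad(y) = -28.68, v = y - alpha*grad = -1.7011
  prox(v) = soft_thresh(-1.7011, 0.1839) = -1.5172
Iteration 2: beta = 0.3333, y = -1.5172 + 0.3333*(-1.5172 + 4.42) = -0.5496
  grad(y) = -13.1985, v = y - alpha*grad = 0.7016
  prox(v) = soft_thresh(0.7016, 0.1839) = 0.5177
f(x_2) = 2*0.5177^2 - 11*0.5177 + 1.94*|0.5177| = -4.1542
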